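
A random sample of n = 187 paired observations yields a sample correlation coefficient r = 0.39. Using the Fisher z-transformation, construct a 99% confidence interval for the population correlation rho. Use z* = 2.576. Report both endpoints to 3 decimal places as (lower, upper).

(0.218, 0.538)

Fisher z: z_r = atanh(r) = ½·ln((1+0.39)/(1−0.39)) = 0.411800
SE(z) = 1/√(n−3) = 1/√184 = 0.073721
99% ⇒ z* = 2.576; margin = 2.576·0.073721 = 0.189905
CI on z-scale: (0.221895, 0.601705)
Back-transform: tanh(0.221895) = 0.218323, tanh(0.601705) = 0.538262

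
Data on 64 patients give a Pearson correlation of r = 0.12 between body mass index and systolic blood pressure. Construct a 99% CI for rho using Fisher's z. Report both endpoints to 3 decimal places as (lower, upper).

(-0.206, 0.422)

Fisher z: z_r = atanh(r) = ½·ln((1+0.12)/(1−0.12)) = 0.120581
SE(z) = 1/√(n−3) = 1/√61 = 0.128037
99% ⇒ z* = 2.576; margin = 2.576·0.128037 = 0.329823
CI on z-scale: (-0.209242, 0.450404)
Back-transform: tanh(-0.209242) = -0.206241, tanh(0.450404) = 0.422231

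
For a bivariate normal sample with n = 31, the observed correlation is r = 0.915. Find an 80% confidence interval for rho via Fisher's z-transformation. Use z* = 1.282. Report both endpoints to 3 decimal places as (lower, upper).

z_r = atanh(0.915) = 1.557411;  SE = 1/√(n−3) = 1/√28 = 0.188982
z-limits: 1.557411 ± 1.282·0.188982 = 1.557411 ± 0.242275 = [1.315136, 1.799686]
ρ-limits: (tanh 1.315136, tanh 1.799686) = (0.866, 0.947)

(0.866, 0.947)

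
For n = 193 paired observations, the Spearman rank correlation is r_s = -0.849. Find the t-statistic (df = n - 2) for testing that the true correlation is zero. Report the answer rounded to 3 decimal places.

t = r_s·√(n−2) / √(1−r_s²) with r_s = -0.849, n = 193
  = -0.849·√191 / √(1 − 0.720801)
  = -0.849·13.820275 / 0.528393
  = -11.733413 / 0.528393 = -22.206

-22.206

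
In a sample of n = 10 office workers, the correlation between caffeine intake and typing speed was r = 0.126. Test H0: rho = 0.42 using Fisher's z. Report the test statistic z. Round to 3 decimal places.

-0.849

z_r = atanh(0.126) = 0.126673,  z_0 = atanh(0.42) = 0.447692
SE = 1/√(n−3) = 1/√7 = 0.377964
z = (z_r − z_0)/SE = (0.126673 − 0.447692) / 0.377964 = -0.321019 / 0.377964 = -0.849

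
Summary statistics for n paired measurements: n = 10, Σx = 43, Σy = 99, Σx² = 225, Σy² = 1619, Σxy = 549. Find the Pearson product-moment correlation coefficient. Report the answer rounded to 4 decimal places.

Numerator: nΣxy − (Σx)(Σy) = 10·549 − (43)(99) = 1233
Denominator: √[(nΣx²−(Σx)²)(nΣy²−(Σy)²)]
  nΣx²−(Σx)² = 10·225 − 1849 = 401;  nΣy²−(Σy)² = 10·1619 − 9801 = 6389
  √(401·6389) = √2561989 = 1600.6214
r = 1233 / 1600.6214 = 0.7703

0.7703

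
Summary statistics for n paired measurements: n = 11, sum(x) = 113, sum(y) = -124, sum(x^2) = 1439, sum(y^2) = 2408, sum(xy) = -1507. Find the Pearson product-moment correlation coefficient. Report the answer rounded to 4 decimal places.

S_xy = nΣxy − ΣxΣy = 11·(-1507) − 113·(-124) = -16577 − (-14012) = -2565
S_xx = nΣx² − (Σx)² = 11·1439 − 113² = 15829 − 12769 = 3060
S_yy = nΣy² − (Σy)² = 11·2408 − (-124)² = 26488 − 15376 = 11112
r = S_xy / √(S_xx·S_yy) = -2565 / √(3060·11112) = -2565 / √34002720 = -2565 / 5831.1851 = -0.4399

-0.4399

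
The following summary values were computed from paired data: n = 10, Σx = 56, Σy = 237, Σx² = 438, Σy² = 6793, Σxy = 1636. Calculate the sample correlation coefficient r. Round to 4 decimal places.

0.8073

Numerator: nΣxy − (Σx)(Σy) = 10·1636 − (56)(237) = 3088
Denominator: √[(nΣx²−(Σx)²)(nΣy²−(Σy)²)]
  nΣx²−(Σx)² = 10·438 − 3136 = 1244;  nΣy²−(Σy)² = 10·6793 − 56169 = 11761
  √(1244·11761) = √14630684 = 3825.0077
r = 3088 / 3825.0077 = 0.8073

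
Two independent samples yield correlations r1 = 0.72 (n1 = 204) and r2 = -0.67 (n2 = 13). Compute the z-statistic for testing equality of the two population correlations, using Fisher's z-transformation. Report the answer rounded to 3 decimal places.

z1 = atanh(0.72) = 0.907645,  z2 = atanh(-0.67) = -0.810743
SE = √(1/(n1−3) + 1/(n2−3)) = √(1/201 + 1/10) = √(0.0049751 + 0.1000000) = √0.1049751 = 0.323999
z = (z1 − z2)/SE = (0.907645 − (-0.810743)) / 0.323999 = 1.718388 / 0.323999 = 5.304

5.304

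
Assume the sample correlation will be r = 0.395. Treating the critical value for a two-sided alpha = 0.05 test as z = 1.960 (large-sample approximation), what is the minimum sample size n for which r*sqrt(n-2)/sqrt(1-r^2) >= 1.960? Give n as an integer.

23

Need r·√(n−2)/√(1−r²) ≥ 1.960
√(n−2) ≥ 1.960·√(1−0.156025) / 0.395 = 1.960·0.918681 / 0.395 = 4.5585
n−2 ≥ 20.7799  ⇒  n ≥ 22.7799
Smallest integer n = 23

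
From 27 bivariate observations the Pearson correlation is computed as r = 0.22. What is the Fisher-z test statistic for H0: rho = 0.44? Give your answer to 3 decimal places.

-1.218

z_r = atanh(0.22) = 0.223656,  z_0 = atanh(0.44) = 0.472231
SE = 1/√(n−3) = 1/√24 = 0.204124
z = (z_r − z_0)/SE = (0.223656 − 0.472231) / 0.204124 = -0.248575 / 0.204124 = -1.218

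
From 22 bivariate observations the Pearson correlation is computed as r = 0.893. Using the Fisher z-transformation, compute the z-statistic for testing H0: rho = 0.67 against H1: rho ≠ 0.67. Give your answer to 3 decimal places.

2.728

z_r = atanh(0.893) = 1.436545,  z_0 = atanh(0.67) = 0.810743
SE = 1/√(n−3) = 1/√19 = 0.229416
z = (z_r − z_0)/SE = (1.436545 − 0.810743) / 0.229416 = 0.625802 / 0.229416 = 2.728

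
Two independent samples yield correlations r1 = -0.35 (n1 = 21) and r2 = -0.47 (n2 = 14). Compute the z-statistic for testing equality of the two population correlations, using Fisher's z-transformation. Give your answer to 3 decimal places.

Fisher z-transforms: z1 = atanh(-0.35) = -0.365444, z2 = atanh(-0.47) = -0.510070; difference d = 0.144626
Var(d) = 1/18 + 1/11 = 0.0555556 + 0.0909091 = 0.1464647
z = d/√Var(d) = 0.144626 / √0.1464647 = 0.144626 / 0.382707 = 0.378

0.378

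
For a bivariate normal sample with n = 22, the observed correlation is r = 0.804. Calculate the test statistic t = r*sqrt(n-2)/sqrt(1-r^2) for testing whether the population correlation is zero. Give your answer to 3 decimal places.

1 − r² = 1 − 0.646416 = 0.353584;  √(1−r²) = 0.594629
√(n−2) = √20 = 4.472136
t = r·√(n−2)/√(1−r²) = 0.804 · 4.472136 / 0.594629 = 6.047

6.047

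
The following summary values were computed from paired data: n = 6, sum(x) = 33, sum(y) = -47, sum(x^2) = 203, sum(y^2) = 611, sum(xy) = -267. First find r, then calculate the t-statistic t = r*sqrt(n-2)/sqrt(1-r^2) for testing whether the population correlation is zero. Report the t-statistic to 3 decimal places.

Numerator: nΣxy − (Σx)(Σy) = 6·(-267) − (33)(-47) = -51
Denominator: √[(nΣx²−(Σx)²)(nΣy²−(Σy)²)]
  nΣx²−(Σx)² = 6·203 − 1089 = 129;  nΣy²−(Σy)² = 6·611 − 2209 = 1457
  √(129·1457) = √187953 = 433.5355
r = -51 / 433.5355 = -0.1176
t = r·√(n−2)/√(1−r²) = -0.1176·√4 / √(1−0.013830) = -0.235200 / 0.993061 = -0.237

-0.237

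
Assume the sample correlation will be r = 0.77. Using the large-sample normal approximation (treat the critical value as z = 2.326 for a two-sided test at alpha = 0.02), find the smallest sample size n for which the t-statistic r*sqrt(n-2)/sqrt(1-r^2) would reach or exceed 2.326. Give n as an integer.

6

Need r·√(n−2)/√(1−r²) ≥ 2.326
√(n−2) ≥ 2.326·√(1−0.5929) / 0.77 = 2.326·0.638044 / 0.77 = 1.9274
n−2 ≥ 3.7149  ⇒  n ≥ 5.7149
Smallest integer n = 6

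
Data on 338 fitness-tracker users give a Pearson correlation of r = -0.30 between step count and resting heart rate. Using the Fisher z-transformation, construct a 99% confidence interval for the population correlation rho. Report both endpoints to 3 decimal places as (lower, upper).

(-0.422, -0.167)

Fisher z: z_r = atanh(r) = ½·ln((1+(-0.30))/(1−(-0.30))) = -0.309520
SE(z) = 1/√(n−3) = 1/√335 = 0.054636
99% ⇒ z* = 2.576; margin = 2.576·0.054636 = 0.140742
CI on z-scale: (-0.450262, -0.168778)
Back-transform: tanh(-0.450262) = -0.422114, tanh(-0.168778) = -0.167193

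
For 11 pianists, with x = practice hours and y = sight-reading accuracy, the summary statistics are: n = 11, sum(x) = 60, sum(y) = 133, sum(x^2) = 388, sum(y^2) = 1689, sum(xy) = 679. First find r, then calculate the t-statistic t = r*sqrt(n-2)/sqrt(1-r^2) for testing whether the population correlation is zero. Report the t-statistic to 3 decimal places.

S_xy = nΣxy − ΣxΣy = 11·679 − 60·133 = 7469 − 7980 = -511
S_xx = nΣx² − (Σx)² = 11·388 − 60² = 4268 − 3600 = 668
S_yy = nΣy² − (Σy)² = 11·1689 − 133² = 18579 − 17689 = 890
r = S_xy / √(S_xx·S_yy) = -511 / √(668·890) = -511 / √594520 = -511 / 771.0512 = -0.6627
t = r·√(n−2)/√(1−r²) = -0.6627·√9 / √(1−0.439171) = -1.988100 / 0.748885 = -2.655

-2.655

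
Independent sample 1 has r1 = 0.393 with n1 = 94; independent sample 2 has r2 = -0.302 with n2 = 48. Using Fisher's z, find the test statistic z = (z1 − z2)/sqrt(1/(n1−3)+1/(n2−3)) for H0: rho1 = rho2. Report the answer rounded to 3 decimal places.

z1 = atanh(0.393) = 0.415343,  z2 = atanh(-0.302) = -0.311719
SE = √(1/(n1−3) + 1/(n2−3)) = √(1/91 + 1/45) = √(0.0109890 + 0.0222222) = √0.0332112 = 0.182239
z = (z1 − z2)/SE = (0.415343 − (-0.311719)) / 0.182239 = 0.727062 / 0.182239 = 3.990

3.990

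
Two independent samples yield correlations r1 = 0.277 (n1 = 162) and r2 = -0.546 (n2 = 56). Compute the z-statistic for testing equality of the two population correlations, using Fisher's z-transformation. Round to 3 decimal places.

5.656

z1 = atanh(0.277) = 0.284430,  z2 = atanh(-0.546) = -0.612665
SE = √(1/(n1−3) + 1/(n2−3)) = √(1/159 + 1/53) = √(0.0062893 + 0.0188679) = √0.0251572 = 0.158610
z = (z1 − z2)/SE = (0.284430 − (-0.612665)) / 0.158610 = 0.897095 / 0.158610 = 5.656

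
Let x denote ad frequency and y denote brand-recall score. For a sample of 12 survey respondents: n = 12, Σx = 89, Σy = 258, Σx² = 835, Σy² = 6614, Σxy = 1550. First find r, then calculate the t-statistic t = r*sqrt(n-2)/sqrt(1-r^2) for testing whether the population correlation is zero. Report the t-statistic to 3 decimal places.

-4.924

S_xy = nΣxy − ΣxΣy = 12·1550 − 89·258 = 18600 − 22962 = -4362
S_xx = nΣx² − (Σx)² = 12·835 − 89² = 10020 − 7921 = 2099
S_yy = nΣy² − (Σy)² = 12·6614 − 258² = 79368 − 66564 = 12804
r = S_xy / √(S_xx·S_yy) = -4362 / √(2099·12804) = -4362 / √26875596 = -4362 / 5184.1678 = -0.8414
t = r·√(n−2)/√(1−r²) = -0.8414·√10 / √(1−0.707954) = -2.660740 / 0.540413 = -4.924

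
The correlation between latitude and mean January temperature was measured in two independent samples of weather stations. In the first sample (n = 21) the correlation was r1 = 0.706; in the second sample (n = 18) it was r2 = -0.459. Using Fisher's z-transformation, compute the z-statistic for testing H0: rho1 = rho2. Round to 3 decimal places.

3.934

Fisher z-transforms: z1 = atanh(0.706) = 0.879163, z2 = atanh(-0.459) = -0.496044; difference d = 1.375207
Var(d) = 1/18 + 1/15 = 0.0555556 + 0.0666667 = 0.1222223
z = d/√Var(d) = 1.375207 / √0.1222223 = 1.375207 / 0.349603 = 3.934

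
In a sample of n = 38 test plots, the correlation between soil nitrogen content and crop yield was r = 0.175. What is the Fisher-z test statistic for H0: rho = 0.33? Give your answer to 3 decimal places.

-0.982

z_r = atanh(0.175) = 0.176820,  z_0 = atanh(0.33) = 0.342828
SE = 1/√(n−3) = 1/√35 = 0.169031
z = (z_r − z_0)/SE = (0.176820 − 0.342828) / 0.169031 = -0.166008 / 0.169031 = -0.982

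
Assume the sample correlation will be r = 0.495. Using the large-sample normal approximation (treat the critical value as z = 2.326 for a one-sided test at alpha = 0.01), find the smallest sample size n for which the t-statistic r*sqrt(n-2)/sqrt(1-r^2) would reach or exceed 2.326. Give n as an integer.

r√(n−2)/√(1−r²) ≥ 2.326  ⇔  n−2 ≥ (2.326)²·(1−r²)/r²
(1−r²)/r² = (1−0.245025)/0.245025 = 3.0812
n ≥ 2 + 5.410276·3.0812 = 2 + 16.6701 = 18.6701
⌈18.6701⌉ = 19

19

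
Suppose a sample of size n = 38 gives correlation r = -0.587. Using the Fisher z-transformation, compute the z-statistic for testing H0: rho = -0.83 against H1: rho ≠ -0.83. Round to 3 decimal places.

z_r = atanh(-0.587) = -0.673077,  z_0 = atanh(-0.83) = -1.188136
SE = 1/√(n−3) = 1/√35 = 0.169031
z = (z_r − z_0)/SE = (-0.673077 − (-1.188136)) / 0.169031 = 0.515059 / 0.169031 = 3.047

3.047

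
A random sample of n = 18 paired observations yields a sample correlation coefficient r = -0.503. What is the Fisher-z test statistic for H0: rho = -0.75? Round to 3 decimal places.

1.625

Fisher z: atanh(-0.503) = -0.553314, atanh(-0.75) = -0.972955
z = (z_r − z_0)·√(n−3) = (-0.553314 − (-0.972955))·√15 = 0.419641 · 3.872983 = 1.625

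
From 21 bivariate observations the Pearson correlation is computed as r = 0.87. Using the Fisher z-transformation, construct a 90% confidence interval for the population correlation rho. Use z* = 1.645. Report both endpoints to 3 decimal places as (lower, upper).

(0.738, 0.938)

Fisher z: z_r = atanh(r) = ½·ln((1+0.87)/(1−0.87)) = 1.333080
SE(z) = 1/√(n−3) = 1/√18 = 0.235702
90% ⇒ z* = 1.645; margin = 1.645·0.235702 = 0.387730
CI on z-scale: (0.945350, 1.720810)
Back-transform: tanh(0.945350) = 0.737671, tanh(1.720810) = 0.937960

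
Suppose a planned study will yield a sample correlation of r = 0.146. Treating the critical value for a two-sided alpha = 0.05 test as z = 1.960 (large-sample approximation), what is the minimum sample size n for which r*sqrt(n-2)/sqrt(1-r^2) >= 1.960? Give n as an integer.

179

r√(n−2)/√(1−r²) ≥ 1.960  ⇔  n−2 ≥ (1.960)²·(1−r²)/r²
(1−r²)/r² = (1−0.021316)/0.021316 = 45.9131
n ≥ 2 + 3.8416·45.9131 = 2 + 176.3798 = 178.3798
⌈178.3798⌉ = 179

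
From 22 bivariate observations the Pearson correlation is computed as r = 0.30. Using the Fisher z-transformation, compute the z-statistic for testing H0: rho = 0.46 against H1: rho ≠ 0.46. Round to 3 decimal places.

-0.819

Fisher z: atanh(0.30) = 0.309520, atanh(0.46) = 0.497311
z = (z_r − z_0)·√(n−3) = (0.309520 − 0.497311)·√19 = -0.187791 · 4.358899 = -0.819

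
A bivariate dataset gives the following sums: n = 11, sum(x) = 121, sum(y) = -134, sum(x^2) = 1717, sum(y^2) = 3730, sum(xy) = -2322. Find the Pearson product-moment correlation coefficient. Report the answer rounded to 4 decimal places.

-0.9424

Numerator: nΣxy − (Σx)(Σy) = 11·(-2322) − (121)(-134) = -9328
Denominator: √[(nΣx²−(Σx)²)(nΣy²−(Σy)²)]
  nΣx²−(Σx)² = 11·1717 − 14641 = 4246;  nΣy²−(Σy)² = 11·3730 − 17956 = 23074
  √(4246·23074) = √97972204 = 9898.0909
r = -9328 / 9898.0909 = -0.9424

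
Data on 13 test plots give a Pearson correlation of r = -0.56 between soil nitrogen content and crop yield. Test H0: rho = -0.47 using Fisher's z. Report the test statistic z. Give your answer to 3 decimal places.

Fisher z: atanh(-0.56) = -0.632833, atanh(-0.47) = -0.510070
z = (z_r − z_0)·√(n−3) = (-0.632833 − (-0.510070))·√10 = -0.122763 · 3.162278 = -0.388

-0.388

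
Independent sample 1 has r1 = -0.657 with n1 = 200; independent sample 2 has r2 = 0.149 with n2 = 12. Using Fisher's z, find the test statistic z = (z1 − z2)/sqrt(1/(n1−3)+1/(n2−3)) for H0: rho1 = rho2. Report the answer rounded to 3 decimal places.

-2.751

Fisher z-transforms: z1 = atanh(-0.657) = -0.787517, z2 = atanh(0.149) = 0.150118; difference d = -0.937635
Var(d) = 1/197 + 1/9 = 0.0050761 + 0.1111111 = 0.1161872
z = d/√Var(d) = -0.937635 / √0.1161872 = -0.937635 / 0.340862 = -2.751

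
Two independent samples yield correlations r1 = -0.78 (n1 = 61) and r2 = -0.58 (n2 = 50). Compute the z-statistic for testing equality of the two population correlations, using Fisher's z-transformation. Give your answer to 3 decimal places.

Fisher z-transforms: z1 = atanh(-0.78) = -1.045371, z2 = atanh(-0.58) = -0.662463; difference d = -0.382908
Var(d) = 1/58 + 1/47 = 0.0172414 + 0.0212766 = 0.0385180
z = d/√Var(d) = -0.382908 / √0.0385180 = -0.382908 / 0.196260 = -1.951

-1.951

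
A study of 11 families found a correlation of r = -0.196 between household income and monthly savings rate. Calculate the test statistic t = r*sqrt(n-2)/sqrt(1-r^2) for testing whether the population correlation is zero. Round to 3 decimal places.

t = r·√(n−2) / √(1−r²) with r = -0.196, n = 11
  = -0.196·√9 / √(1 − 0.038416)
  = -0.196·3.000000 / 0.980604
  = -0.588000 / 0.980604 = -0.600

-0.600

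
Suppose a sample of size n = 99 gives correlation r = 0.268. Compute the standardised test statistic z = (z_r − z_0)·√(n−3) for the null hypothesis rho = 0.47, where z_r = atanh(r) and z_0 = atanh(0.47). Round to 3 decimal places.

z_r = atanh(0.268) = 0.274708,  z_0 = atanh(0.47) = 0.510070
SE = 1/√(n−3) = 1/√96 = 0.102062
z = (z_r − z_0)/SE = (0.274708 − 0.510070) / 0.102062 = -0.235362 / 0.102062 = -2.306

-2.306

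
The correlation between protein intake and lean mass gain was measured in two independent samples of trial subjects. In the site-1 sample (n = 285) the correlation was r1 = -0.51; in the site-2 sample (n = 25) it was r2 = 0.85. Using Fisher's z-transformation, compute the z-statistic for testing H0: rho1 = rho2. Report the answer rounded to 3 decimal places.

z1 = atanh(-0.51) = -0.562730,  z2 = atanh(0.85) = 1.256153
SE = √(1/(n1−3) + 1/(n2−3)) = √(1/282 + 1/22) = √(0.0035461 + 0.0454545) = √0.0490006 = 0.221361
z = (z1 − z2)/SE = (-0.562730 − 1.256153) / 0.221361 = -1.818883 / 0.221361 = -8.217

-8.217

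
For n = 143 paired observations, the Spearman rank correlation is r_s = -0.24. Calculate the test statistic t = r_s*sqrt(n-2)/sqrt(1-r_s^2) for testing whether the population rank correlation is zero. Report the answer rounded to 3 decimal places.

-2.936

t = r_s·√(n−2) / √(1−r_s²) with r_s = -0.24, n = 143
  = -0.24·√141 / √(1 − 0.0576)
  = -0.24·11.874342 / 0.970773
  = -2.849842 / 0.970773 = -2.936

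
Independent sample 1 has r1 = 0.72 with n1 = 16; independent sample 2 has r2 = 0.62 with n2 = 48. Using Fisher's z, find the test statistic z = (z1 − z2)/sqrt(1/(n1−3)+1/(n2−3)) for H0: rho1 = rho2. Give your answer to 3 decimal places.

z1 = atanh(0.72) = 0.907645,  z2 = atanh(0.62) = 0.725005
SE = √(1/(n1−3) + 1/(n2−3)) = √(1/13 + 1/45) = √(0.0769231 + 0.0222222) = √0.0991453 = 0.314873
z = (z1 − z2)/SE = (0.907645 − 0.725005) / 0.314873 = 0.182640 / 0.314873 = 0.580

0.580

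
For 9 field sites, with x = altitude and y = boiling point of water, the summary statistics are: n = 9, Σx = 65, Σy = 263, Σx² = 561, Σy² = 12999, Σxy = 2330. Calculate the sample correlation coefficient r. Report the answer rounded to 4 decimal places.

0.6173

S_xy = nΣxy − ΣxΣy = 9·2330 − 65·263 = 20970 − 17095 = 3875
S_xx = nΣx² − (Σx)² = 9·561 − 65² = 5049 − 4225 = 824
S_yy = nΣy² − (Σy)² = 9·12999 − 263² = 116991 − 69169 = 47822
r = S_xy / √(S_xx·S_yy) = 3875 / √(824·47822) = 3875 / √39405328 = 3875 / 6277.3663 = 0.6173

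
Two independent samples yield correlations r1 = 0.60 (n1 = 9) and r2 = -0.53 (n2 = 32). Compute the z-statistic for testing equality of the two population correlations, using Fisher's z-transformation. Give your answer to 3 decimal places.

2.861

z1 = atanh(0.60) = 0.693147,  z2 = atanh(-0.53) = -0.590145
SE = √(1/(n1−3) + 1/(n2−3)) = √(1/6 + 1/29) = √(0.1666667 + 0.0344828) = √0.2011495 = 0.448497
z = (z1 − z2)/SE = (0.693147 − (-0.590145)) / 0.448497 = 1.283292 / 0.448497 = 2.861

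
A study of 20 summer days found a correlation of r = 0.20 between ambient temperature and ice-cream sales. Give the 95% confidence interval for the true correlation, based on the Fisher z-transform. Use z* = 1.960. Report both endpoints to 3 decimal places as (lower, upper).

Fisher z: z_r = atanh(r) = ½·ln((1+0.20)/(1−0.20)) = 0.202733
SE(z) = 1/√(n−3) = 1/√17 = 0.242536
95% ⇒ z* = 1.960; margin = 1.960·0.242536 = 0.475371
CI on z-scale: (-0.272638, 0.678104)
Back-transform: tanh(-0.272638) = -0.266078, tanh(0.678104) = 0.590285

(-0.266, 0.590)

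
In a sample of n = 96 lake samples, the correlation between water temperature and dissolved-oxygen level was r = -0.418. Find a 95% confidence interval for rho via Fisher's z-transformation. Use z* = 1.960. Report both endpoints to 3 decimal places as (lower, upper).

(-0.571, -0.237)

Fisher z: z_r = atanh(r) = ½·ln((1+(-0.418))/(1−(-0.418))) = -0.445266
SE(z) = 1/√(n−3) = 1/√93 = 0.103695
95% ⇒ z* = 1.960; margin = 1.960·0.103695 = 0.203242
CI on z-scale: (-0.648508, -0.242024)
Back-transform: tanh(-0.648508) = -0.570665, tanh(-0.242024) = -0.237407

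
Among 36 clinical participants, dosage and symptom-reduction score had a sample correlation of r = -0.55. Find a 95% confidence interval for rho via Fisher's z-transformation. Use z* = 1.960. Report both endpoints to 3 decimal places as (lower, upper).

(-0.744, -0.270)

z_r = atanh(-0.55) = -0.618381;  SE = 1/√(n−3) = 1/√33 = 0.174078
z-limits: -0.618381 ± 1.960·0.174078 = -0.618381 ± 0.341193 = [-0.959574, -0.277188]
ρ-limits: (tanh -0.959574, tanh -0.277188) = (-0.744, -0.270)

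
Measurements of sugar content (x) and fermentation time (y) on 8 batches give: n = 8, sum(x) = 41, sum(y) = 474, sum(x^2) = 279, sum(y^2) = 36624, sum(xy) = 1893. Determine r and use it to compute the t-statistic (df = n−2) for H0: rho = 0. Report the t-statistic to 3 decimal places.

Numerator: nΣxy − (Σx)(Σy) = 8·1893 − (41)(474) = -4290
Denominator: √[(nΣx²−(Σx)²)(nΣy²−(Σy)²)]
  nΣx²−(Σx)² = 8·279 − 1681 = 551;  nΣy²−(Σy)² = 8·36624 − 224676 = 68316
  √(551·68316) = √37642116 = 6135.3171
r = -4290 / 6135.3171 = -0.6992
t = r·√(n−2)/√(1−r²) = -0.6992·√6 / √(1−0.488881) = -1.712683 / 0.714926 = -2.396

-2.396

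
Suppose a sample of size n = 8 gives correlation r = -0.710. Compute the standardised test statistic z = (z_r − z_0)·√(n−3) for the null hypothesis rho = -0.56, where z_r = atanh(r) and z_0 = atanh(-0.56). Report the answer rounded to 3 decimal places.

-0.569

z_r = atanh(-0.710) = -0.887184,  z_0 = atanh(-0.56) = -0.632833
SE = 1/√(n−3) = 1/√5 = 0.447214
z = (z_r − z_0)/SE = (-0.887184 − (-0.632833)) / 0.447214 = -0.254351 / 0.447214 = -0.569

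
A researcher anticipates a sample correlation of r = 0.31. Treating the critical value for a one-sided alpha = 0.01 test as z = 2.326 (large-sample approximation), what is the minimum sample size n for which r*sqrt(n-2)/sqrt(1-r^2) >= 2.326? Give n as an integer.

r√(n−2)/√(1−r²) ≥ 2.326  ⇔  n−2 ≥ (2.326)²·(1−r²)/r²
(1−r²)/r² = (1−0.0961)/0.0961 = 9.4058
n ≥ 2 + 5.410276·9.4058 = 2 + 50.8880 = 52.8880
⌈52.8880⌉ = 53

53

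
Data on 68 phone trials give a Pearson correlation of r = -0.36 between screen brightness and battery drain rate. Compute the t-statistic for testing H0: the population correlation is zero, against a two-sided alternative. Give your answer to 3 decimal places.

-3.135

t = r·√(n−2) / √(1−r²) with r = -0.36, n = 68
  = -0.36·√66 / √(1 − 0.1296)
  = -0.36·8.124038 / 0.932952
  = -2.924654 / 0.932952 = -3.135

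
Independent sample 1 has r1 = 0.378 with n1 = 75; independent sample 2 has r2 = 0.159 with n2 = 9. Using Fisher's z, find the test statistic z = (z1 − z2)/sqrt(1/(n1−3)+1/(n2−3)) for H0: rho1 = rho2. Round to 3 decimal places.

0.559

Fisher z-transforms: z1 = atanh(0.378) = 0.397724, z2 = atanh(0.159) = 0.160361; difference d = 0.237363
Var(d) = 1/72 + 1/6 = 0.0138889 + 0.1666667 = 0.1805556
z = d/√Var(d) = 0.237363 / √0.1805556 = 0.237363 / 0.424918 = 0.559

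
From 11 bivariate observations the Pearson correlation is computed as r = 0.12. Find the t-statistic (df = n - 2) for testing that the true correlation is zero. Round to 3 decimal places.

1 − r² = 1 − 0.0144 = 0.9856;  √(1−r²) = 0.992774
√(n−2) = √9 = 3.000000
t = r·√(n−2)/√(1−r²) = 0.12 · 3.000000 / 0.992774 = 0.363

0.363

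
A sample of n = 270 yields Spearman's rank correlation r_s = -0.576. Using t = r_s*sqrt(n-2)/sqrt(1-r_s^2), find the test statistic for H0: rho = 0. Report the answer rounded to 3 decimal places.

1 − r_s² = 1 − 0.331776 = 0.668224;  √(1−r_s²) = 0.817450
√(n−2) = √268 = 16.370706
t = r_s·√(n−2)/√(1−r_s²) = -0.576 · 16.370706 / 0.817450 = -11.535

-11.535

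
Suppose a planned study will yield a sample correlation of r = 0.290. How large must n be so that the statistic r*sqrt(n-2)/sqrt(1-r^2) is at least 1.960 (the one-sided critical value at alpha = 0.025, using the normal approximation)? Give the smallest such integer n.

44

Need r·√(n−2)/√(1−r²) ≥ 1.960
√(n−2) ≥ 1.960·√(1−0.084100) / 0.290 = 1.960·0.957027 / 0.290 = 6.4682
n−2 ≥ 41.8376  ⇒  n ≥ 43.8376
Smallest integer n = 44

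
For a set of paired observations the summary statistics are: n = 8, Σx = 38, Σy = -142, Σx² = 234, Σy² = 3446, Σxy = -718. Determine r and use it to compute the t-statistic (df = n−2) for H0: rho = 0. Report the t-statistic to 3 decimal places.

-0.488

S_xy = nΣxy − ΣxΣy = 8·(-718) − 38·(-142) = -5744 − (-5396) = -348
S_xx = nΣx² − (Σx)² = 8·234 − 38² = 1872 − 1444 = 428
S_yy = nΣy² − (Σy)² = 8·3446 − (-142)² = 27568 − 20164 = 7404
r = S_xy / √(S_xx·S_yy) = -348 / √(428·7404) = -348 / √3168912 = -348 / 1780.1438 = -0.1955
t = r·√(n−2)/√(1−r²) = -0.1955·√6 / √(1−0.038220) = -0.478875 / 0.980704 = -0.488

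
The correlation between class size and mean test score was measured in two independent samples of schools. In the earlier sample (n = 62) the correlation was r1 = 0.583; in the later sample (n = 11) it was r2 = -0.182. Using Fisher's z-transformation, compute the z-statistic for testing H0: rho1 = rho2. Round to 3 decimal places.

2.259

z1 = atanh(0.583) = 0.666995,  z2 = atanh(-0.182) = -0.184050
SE = √(1/(n1−3) + 1/(n2−3)) = √(1/59 + 1/8) = √(0.0169492 + 0.1250000) = √0.1419492 = 0.376761
z = (z1 − z2)/SE = (0.666995 − (-0.184050)) / 0.376761 = 0.851045 / 0.376761 = 2.259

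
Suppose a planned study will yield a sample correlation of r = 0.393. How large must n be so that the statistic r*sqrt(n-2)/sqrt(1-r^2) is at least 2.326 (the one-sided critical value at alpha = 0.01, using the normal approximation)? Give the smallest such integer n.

r√(n−2)/√(1−r²) ≥ 2.326  ⇔  n−2 ≥ (2.326)²·(1−r²)/r²
(1−r²)/r² = (1−0.154449)/0.154449 = 5.4746
n ≥ 2 + 5.410276·5.4746 = 2 + 29.6191 = 31.6191
⌈31.6191⌉ = 32

32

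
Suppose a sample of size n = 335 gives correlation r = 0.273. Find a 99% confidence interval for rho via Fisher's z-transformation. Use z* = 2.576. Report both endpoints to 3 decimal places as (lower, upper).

Fisher z: z_r = atanh(r) = ½·ln((1+0.273)/(1−0.273)) = 0.280103
SE(z) = 1/√(n−3) = 1/√332 = 0.054882
99% ⇒ z* = 2.576; margin = 2.576·0.054882 = 0.141376
CI on z-scale: (0.138727, 0.421479)
Back-transform: tanh(0.138727) = 0.137844, tanh(0.421479) = 0.398176

(0.138, 0.398)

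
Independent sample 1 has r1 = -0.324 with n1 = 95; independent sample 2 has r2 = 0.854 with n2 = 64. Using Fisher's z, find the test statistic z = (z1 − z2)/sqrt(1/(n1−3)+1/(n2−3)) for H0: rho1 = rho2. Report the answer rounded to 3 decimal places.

-9.732

Fisher z-transforms: z1 = atanh(-0.324) = -0.336110, z2 = atanh(0.854) = 1.270747; difference d = -1.606857
Var(d) = 1/92 + 1/61 = 0.0108696 + 0.0163934 = 0.0272630
z = d/√Var(d) = -1.606857 / √0.0272630 = -1.606857 / 0.165115 = -9.732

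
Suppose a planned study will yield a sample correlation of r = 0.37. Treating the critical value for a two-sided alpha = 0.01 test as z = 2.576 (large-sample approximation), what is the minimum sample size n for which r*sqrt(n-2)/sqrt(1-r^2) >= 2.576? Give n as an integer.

r√(n−2)/√(1−r²) ≥ 2.576  ⇔  n−2 ≥ (2.576)²·(1−r²)/r²
(1−r²)/r² = (1−0.1369)/0.1369 = 6.3046
n ≥ 2 + 6.635776·6.3046 = 2 + 41.8359 = 43.8359
⌈43.8359⌉ = 44

44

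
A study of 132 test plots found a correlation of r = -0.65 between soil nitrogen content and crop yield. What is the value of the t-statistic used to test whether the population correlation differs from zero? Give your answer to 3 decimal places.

-9.752

1 − r² = 1 − 0.4225 = 0.5775;  √(1−r²) = 0.759934
√(n−2) = √130 = 11.401754
t = r·√(n−2)/√(1−r²) = -0.65 · 11.401754 / 0.759934 = -9.752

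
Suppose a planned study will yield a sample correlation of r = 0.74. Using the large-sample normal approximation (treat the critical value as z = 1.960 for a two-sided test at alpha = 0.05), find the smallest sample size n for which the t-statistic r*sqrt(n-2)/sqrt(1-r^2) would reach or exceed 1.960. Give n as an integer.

6

Need r·√(n−2)/√(1−r²) ≥ 1.960
√(n−2) ≥ 1.960·√(1−0.5476) / 0.74 = 1.960·0.672607 / 0.74 = 1.7815
n−2 ≥ 3.1737  ⇒  n ≥ 5.1737
Smallest integer n = 6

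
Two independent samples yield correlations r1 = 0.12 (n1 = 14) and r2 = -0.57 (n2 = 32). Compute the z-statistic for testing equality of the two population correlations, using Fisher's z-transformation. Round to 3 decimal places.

Fisher z-transforms: z1 = atanh(0.12) = 0.120581, z2 = atanh(-0.57) = -0.647523; difference d = 0.768104
Var(d) = 1/11 + 1/29 = 0.0909091 + 0.0344828 = 0.1253919
z = d/√Var(d) = 0.768104 / √0.1253919 = 0.768104 / 0.354107 = 2.169

2.169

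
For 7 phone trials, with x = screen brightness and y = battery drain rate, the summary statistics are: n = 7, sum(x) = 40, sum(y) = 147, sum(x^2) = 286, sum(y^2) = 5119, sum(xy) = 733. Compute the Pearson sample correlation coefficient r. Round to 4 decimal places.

-0.3132

S_xy = nΣxy − ΣxΣy = 7·733 − 40·147 = 5131 − 5880 = -749
S_xx = nΣx² − (Σx)² = 7·286 − 40² = 2002 − 1600 = 402
S_yy = nΣy² − (Σy)² = 7·5119 − 147² = 35833 − 21609 = 14224
r = S_xy / √(S_xx·S_yy) = -749 / √(402·14224) = -749 / √5718048 = -749 / 2391.2440 = -0.3132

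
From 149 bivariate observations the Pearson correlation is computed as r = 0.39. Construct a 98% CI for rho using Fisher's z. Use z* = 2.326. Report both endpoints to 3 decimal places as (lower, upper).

Fisher z: z_r = atanh(r) = ½·ln((1+0.39)/(1−0.39)) = 0.411800
SE(z) = 1/√(n−3) = 1/√146 = 0.082761
98% ⇒ z* = 2.326; margin = 2.326·0.082761 = 0.192502
CI on z-scale: (0.219298, 0.604302)
Back-transform: tanh(0.219298) = 0.215849, tanh(0.604302) = 0.540104

(0.216, 0.540)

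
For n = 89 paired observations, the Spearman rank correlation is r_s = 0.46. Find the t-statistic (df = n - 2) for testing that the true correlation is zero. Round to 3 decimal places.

4.832

t = r_s·√(n−2) / √(1−r_s²) with r_s = 0.46, n = 89
  = 0.46·√87 / √(1 − 0.2116)
  = 0.46·9.327379 / 0.887919
  = 4.290594 / 0.887919 = 4.832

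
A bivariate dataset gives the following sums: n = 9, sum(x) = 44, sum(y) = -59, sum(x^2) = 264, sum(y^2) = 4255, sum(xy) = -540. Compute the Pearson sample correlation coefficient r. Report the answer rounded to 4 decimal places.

-0.5785

S_xy = nΣxy − ΣxΣy = 9·(-540) − 44·(-59) = -4860 − (-2596) = -2264
S_xx = nΣx² − (Σx)² = 9·264 − 44² = 2376 − 1936 = 440
S_yy = nΣy² − (Σy)² = 9·4255 − (-59)² = 38295 − 3481 = 34814
r = S_xy / √(S_xx·S_yy) = -2264 / √(440·34814) = -2264 / √15318160 = -2264 / 3913.8421 = -0.5785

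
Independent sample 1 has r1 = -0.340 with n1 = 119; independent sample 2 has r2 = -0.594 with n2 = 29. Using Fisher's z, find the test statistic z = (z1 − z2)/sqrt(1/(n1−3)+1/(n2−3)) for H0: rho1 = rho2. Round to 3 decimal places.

z1 = atanh(-0.340) = -0.354093,  z2 = atanh(-0.594) = -0.683824
SE = √(1/(n1−3) + 1/(n2−3)) = √(1/116 + 1/26) = √(0.0086207 + 0.0384615) = √0.0470822 = 0.216984
z = (z1 − z2)/SE = (-0.354093 − (-0.683824)) / 0.216984 = 0.329731 / 0.216984 = 1.520

1.520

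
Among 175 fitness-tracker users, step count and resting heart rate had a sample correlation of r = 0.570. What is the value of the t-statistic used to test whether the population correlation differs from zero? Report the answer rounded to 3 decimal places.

9.125

1 − r² = 1 − 0.324900 = 0.675100;  √(1−r²) = 0.821645
√(n−2) = √173 = 13.152946
t = r·√(n−2)/√(1−r²) = 0.570 · 13.152946 / 0.821645 = 9.125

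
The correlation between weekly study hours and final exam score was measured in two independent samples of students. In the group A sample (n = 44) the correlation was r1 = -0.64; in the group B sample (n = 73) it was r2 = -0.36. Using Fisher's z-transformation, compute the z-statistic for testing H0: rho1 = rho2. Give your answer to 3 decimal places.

-1.939

z1 = atanh(-0.64) = -0.758174,  z2 = atanh(-0.36) = -0.376886
SE = √(1/(n1−3) + 1/(n2−3)) = √(1/41 + 1/70) = √(0.0243902 + 0.0142857) = √0.0386759 = 0.196662
z = (z1 − z2)/SE = (-0.758174 − (-0.376886)) / 0.196662 = -0.381288 / 0.196662 = -1.939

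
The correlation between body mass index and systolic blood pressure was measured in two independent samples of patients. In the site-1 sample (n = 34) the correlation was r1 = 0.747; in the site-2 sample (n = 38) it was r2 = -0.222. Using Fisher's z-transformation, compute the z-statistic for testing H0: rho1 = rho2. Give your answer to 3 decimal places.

4.833

Fisher z-transforms: z1 = atanh(0.747) = 0.966133, z2 = atanh(-0.222) = -0.225759; difference d = 1.191892
Var(d) = 1/31 + 1/35 = 0.0322581 + 0.0285714 = 0.0608295
z = d/√Var(d) = 1.191892 / √0.0608295 = 1.191892 / 0.246636 = 4.833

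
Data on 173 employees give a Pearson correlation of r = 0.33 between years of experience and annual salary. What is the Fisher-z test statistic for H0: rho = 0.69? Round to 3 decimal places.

-6.586

Fisher z: atanh(0.33) = 0.342828, atanh(0.69) = 0.847956
z = (z_r − z_0)·√(n−3) = (0.342828 − 0.847956)·√170 = -0.505128 · 13.038405 = -6.586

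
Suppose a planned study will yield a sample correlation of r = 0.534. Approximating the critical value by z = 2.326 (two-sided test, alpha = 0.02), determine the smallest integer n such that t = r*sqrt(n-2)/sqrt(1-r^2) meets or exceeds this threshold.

16

Need r·√(n−2)/√(1−r²) ≥ 2.326
√(n−2) ≥ 2.326·√(1−0.285156) / 0.534 = 2.326·0.845484 / 0.534 = 3.6828
n−2 ≥ 13.5630  ⇒  n ≥ 15.5630
Smallest integer n = 16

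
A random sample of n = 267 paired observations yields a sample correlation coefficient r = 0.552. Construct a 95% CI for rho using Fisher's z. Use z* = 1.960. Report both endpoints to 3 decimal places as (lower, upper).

(0.463, 0.630)

z_r = atanh(0.552) = 0.621253;  SE = 1/√(n−3) = 1/√264 = 0.061546
z-limits: 0.621253 ± 1.960·0.061546 = 0.621253 ± 0.120630 = [0.500623, 0.741883]
ρ-limits: (tanh 0.500623, tanh 0.741883) = (0.463, 0.630)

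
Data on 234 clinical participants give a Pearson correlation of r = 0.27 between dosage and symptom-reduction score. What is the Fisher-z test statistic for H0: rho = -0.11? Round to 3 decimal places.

Fisher z: atanh(0.27) = 0.276864, atanh(-0.11) = -0.110447
z = (z_r − z_0)·√(n−3) = (0.276864 − (-0.110447))·√231 = 0.387311 · 15.198684 = 5.887

5.887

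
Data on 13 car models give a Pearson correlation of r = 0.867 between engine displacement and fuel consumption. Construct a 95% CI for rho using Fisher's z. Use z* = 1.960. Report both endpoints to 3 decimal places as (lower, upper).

Fisher z: z_r = atanh(r) = ½·ln((1+0.867)/(1−0.867)) = 1.320870
SE(z) = 1/√(n−3) = 1/√10 = 0.316228
95% ⇒ z* = 1.960; margin = 1.960·0.316228 = 0.619807
CI on z-scale: (0.701063, 1.940677)
Back-transform: tanh(0.701063) = 0.605042, tanh(1.940677) = 0.959588

(0.605, 0.960)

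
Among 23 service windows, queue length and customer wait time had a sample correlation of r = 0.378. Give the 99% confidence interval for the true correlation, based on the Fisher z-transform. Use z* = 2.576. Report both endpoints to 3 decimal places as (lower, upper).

(-0.176, 0.750)

Fisher z: z_r = atanh(r) = ½·ln((1+0.378)/(1−0.378)) = 0.397724
SE(z) = 1/√(n−3) = 1/√20 = 0.223607
99% ⇒ z* = 2.576; margin = 2.576·0.223607 = 0.576012
CI on z-scale: (-0.178288, 0.973736)
Back-transform: tanh(-0.178288) = -0.176423, tanh(0.973736) = 0.750341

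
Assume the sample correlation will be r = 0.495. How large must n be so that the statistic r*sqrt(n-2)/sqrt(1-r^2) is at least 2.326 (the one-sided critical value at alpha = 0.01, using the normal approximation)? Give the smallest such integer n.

r√(n−2)/√(1−r²) ≥ 2.326  ⇔  n−2 ≥ (2.326)²·(1−r²)/r²
(1−r²)/r² = (1−0.245025)/0.245025 = 3.0812
n ≥ 2 + 5.410276·3.0812 = 2 + 16.6701 = 18.6701
⌈18.6701⌉ = 19

19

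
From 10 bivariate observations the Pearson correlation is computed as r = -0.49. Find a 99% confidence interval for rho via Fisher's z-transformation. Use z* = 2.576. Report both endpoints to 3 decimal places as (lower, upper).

(-0.907, 0.412)

z_r = atanh(-0.49) = -0.536060;  SE = 1/√(n−3) = 1/√7 = 0.377964
z-limits: -0.536060 ± 2.576·0.377964 = -0.536060 ± 0.973635 = [-1.509695, 0.437575]
ρ-limits: (tanh -1.509695, tanh 0.437575) = (-0.907, 0.412)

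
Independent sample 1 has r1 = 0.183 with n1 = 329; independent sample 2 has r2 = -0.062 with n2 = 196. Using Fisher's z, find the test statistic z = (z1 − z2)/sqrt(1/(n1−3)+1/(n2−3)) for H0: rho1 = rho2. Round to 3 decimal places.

z1 = atanh(0.183) = 0.185085,  z2 = atanh(-0.062) = -0.062080
SE = √(1/(n1−3) + 1/(n2−3)) = √(1/326 + 1/193) = √(0.0030675 + 0.0051813) = √0.0082488 = 0.090823
z = (z1 − z2)/SE = (0.185085 − (-0.062080)) / 0.090823 = 0.247165 / 0.090823 = 2.721

2.721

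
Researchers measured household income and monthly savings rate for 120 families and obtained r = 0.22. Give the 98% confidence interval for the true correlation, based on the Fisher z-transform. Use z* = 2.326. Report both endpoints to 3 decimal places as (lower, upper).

(0.009, 0.413)

Fisher z: z_r = atanh(r) = ½·ln((1+0.22)/(1−0.22)) = 0.223656
SE(z) = 1/√(n−3) = 1/√117 = 0.092450
98% ⇒ z* = 2.326; margin = 2.326·0.092450 = 0.215039
CI on z-scale: (0.008617, 0.438695)
Back-transform: tanh(0.008617) = 0.008617, tanh(0.438695) = 0.412562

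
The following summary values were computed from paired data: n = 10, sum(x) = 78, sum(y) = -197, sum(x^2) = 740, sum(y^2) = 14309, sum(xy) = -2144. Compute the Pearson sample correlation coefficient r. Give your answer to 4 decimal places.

Numerator: nΣxy − (Σx)(Σy) = 10·(-2144) − (78)(-197) = -6074
Denominator: √[(nΣx²−(Σx)²)(nΣy²−(Σy)²)]
  nΣx²−(Σx)² = 10·740 − 6084 = 1316;  nΣy²−(Σy)² = 10·14309 − 38809 = 104281
  √(1316·104281) = √137233796 = 11714.6829
r = -6074 / 11714.6829 = -0.5185

-0.5185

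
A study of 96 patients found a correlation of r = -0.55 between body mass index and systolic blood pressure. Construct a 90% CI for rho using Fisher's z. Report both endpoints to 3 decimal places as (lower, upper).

z_r = atanh(-0.55) = -0.618381;  SE = 1/√(n−3) = 1/√93 = 0.103695
z-limits: -0.618381 ± 1.645·0.103695 = -0.618381 ± 0.170578 = [-0.788959, -0.447803]
ρ-limits: (tanh -0.788959, tanh -0.447803) = (-0.658, -0.420)

(-0.658, -0.420)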